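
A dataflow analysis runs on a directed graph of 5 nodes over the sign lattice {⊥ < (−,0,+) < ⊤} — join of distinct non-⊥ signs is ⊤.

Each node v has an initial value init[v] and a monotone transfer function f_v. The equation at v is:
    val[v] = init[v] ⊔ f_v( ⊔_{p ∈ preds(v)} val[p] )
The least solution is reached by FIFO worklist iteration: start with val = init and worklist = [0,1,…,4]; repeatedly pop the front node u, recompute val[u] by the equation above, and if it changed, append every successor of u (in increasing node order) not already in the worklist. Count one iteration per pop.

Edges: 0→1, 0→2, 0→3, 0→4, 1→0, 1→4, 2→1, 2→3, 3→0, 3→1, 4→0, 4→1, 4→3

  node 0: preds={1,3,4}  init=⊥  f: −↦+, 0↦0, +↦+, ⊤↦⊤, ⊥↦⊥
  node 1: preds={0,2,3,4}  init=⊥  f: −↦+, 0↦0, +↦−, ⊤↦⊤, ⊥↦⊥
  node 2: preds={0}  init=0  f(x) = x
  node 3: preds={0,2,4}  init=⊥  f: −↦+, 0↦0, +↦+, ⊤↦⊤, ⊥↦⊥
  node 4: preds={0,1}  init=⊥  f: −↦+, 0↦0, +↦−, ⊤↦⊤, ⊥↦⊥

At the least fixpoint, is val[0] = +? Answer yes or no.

Worklist (10 pops):
  #1 pop 0: in=⊥ → ⊥ (no change)
  #2 pop 1: in=0 → 0 (was ⊥); enqueue [0]
  #3 pop 2: in=⊥ → 0 (no change)
  #4 pop 3: in=0 → 0 (was ⊥); enqueue [1]
  #5 pop 4: in=0 → 0 (was ⊥); enqueue [3]
  #6 pop 0: in=0 → 0 (was ⊥); enqueue [2,4]
  #7 pop 1: in=0 → 0 (no change)
  #8 pop 3: in=0 → 0 (no change)
  #9 pop 2: in=0 → 0 (no change)
  #10 pop 4: in=0 → 0 (no change)

Fixpoint:
  val[0] = 0
  val[1] = 0
  val[2] = 0
  val[3] = 0
  val[4] = 0

no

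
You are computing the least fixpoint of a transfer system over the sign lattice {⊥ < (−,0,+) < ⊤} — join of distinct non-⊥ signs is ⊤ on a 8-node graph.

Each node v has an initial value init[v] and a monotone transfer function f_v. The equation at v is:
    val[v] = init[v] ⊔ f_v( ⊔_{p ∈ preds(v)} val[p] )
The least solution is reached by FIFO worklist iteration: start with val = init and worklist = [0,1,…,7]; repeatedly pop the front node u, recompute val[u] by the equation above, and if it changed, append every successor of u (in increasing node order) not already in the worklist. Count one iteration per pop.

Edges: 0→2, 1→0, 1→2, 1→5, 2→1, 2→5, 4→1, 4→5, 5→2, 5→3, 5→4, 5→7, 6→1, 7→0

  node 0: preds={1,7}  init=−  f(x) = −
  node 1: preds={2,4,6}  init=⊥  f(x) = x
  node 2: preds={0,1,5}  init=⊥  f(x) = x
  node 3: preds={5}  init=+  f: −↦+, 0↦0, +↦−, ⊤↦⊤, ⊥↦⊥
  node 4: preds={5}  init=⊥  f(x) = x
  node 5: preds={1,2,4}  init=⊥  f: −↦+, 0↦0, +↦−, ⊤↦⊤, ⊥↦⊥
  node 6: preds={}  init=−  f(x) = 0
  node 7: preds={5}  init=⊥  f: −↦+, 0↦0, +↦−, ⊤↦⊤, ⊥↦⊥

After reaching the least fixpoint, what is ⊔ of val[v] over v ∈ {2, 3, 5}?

⊤

Iteration log — 23 steps:
  step 1. node 0  ⊔preds=⊥  new=−  stable
  step 2. node 1  ⊔preds=−  new=−  old=⊥  +wl: 0
  step 3. node 2  ⊔preds=−  new=−  old=⊥  +wl: 1
  step 4. node 3  ⊔preds=⊥  new=+  stable
  step 5. node 4  ⊔preds=⊥  new=⊥  stable
  step 6. node 5  ⊔preds=−  new=+  old=⊥  +wl: 2,3,4
  step 7. node 6  ⊔preds=⊥  new=⊤  old=−  +wl: 
  step 8. node 7  ⊔preds=+  new=−  old=⊥  +wl: 
  step 9. node 0  ⊔preds=−  new=−  stable
  step 10. node 1  ⊔preds=⊤  new=⊤  old=−  +wl: 0,5
  step 11. node 2  ⊔preds=⊤  new=⊤  old=−  +wl: 1
  step 12. node 3  ⊔preds=+  new=⊤  old=+  +wl: 
  step 13. node 4  ⊔preds=+  new=+  old=⊥  +wl: 
  step 14. node 0  ⊔preds=⊤  new=−  stable
  step 15. node 5  ⊔preds=⊤  new=⊤  old=+  +wl: 2,3,4,7
  step 16. node 1  ⊔preds=⊤  new=⊤  stable
  step 17. node 2  ⊔preds=⊤  new=⊤  stable
  step 18. node 3  ⊔preds=⊤  new=⊤  stable
  step 19. node 4  ⊔preds=⊤  new=⊤  old=+  +wl: 1,5
  step 20. node 7  ⊔preds=⊤  new=⊤  old=−  +wl: 0
  step 21. node 1  ⊔preds=⊤  new=⊤  stable
  step 22. node 5  ⊔preds=⊤  new=⊤  stable
  step 23. node 0  ⊔preds=⊤  new=−  stable

Least fixpoint reached:
  node 0: −
  node 1: ⊤
  node 2: ⊤
  node 3: ⊤
  node 4: ⊤
  node 5: ⊤
  node 6: ⊤
  node 7: ⊤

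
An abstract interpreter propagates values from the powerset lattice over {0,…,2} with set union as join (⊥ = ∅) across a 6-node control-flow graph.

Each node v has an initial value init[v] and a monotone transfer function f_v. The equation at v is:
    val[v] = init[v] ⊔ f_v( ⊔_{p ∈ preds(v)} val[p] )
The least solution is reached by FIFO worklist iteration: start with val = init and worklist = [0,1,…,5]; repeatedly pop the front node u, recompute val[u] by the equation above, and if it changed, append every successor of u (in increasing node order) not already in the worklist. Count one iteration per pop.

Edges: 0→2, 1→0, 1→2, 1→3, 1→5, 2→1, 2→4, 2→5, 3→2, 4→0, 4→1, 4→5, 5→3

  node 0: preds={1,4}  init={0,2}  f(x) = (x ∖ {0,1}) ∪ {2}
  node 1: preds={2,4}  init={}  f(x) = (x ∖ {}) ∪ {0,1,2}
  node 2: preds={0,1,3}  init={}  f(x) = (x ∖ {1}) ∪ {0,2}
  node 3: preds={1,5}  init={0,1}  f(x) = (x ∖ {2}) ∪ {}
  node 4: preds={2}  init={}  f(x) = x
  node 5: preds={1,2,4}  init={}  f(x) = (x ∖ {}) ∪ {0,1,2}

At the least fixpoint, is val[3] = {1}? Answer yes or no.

no

Worklist (9 pops):
  #1 pop 0: in={} → {0,2} (no change)
  #2 pop 1: in={} → {0,1,2} (was {}); enqueue [0]
  #3 pop 2: in={0,1,2} → {0,2} (was {}); enqueue [1]
  #4 pop 3: in={0,1,2} → {0,1} (no change)
  #5 pop 4: in={0,2} → {0,2} (was {}); enqueue []
  #6 pop 5: in={0,1,2} → {0,1,2} (was {}); enqueue [3]
  #7 pop 0: in={0,1,2} → {0,2} (no change)
  #8 pop 1: in={0,2} → {0,1,2} (no change)
  #9 pop 3: in={0,1,2} → {0,1} (no change)

Fixpoint:
  val[0] = {0,2}
  val[1] = {0,1,2}
  val[2] = {0,2}
  val[3] = {0,1}
  val[4] = {0,2}
  val[5] = {0,1,2}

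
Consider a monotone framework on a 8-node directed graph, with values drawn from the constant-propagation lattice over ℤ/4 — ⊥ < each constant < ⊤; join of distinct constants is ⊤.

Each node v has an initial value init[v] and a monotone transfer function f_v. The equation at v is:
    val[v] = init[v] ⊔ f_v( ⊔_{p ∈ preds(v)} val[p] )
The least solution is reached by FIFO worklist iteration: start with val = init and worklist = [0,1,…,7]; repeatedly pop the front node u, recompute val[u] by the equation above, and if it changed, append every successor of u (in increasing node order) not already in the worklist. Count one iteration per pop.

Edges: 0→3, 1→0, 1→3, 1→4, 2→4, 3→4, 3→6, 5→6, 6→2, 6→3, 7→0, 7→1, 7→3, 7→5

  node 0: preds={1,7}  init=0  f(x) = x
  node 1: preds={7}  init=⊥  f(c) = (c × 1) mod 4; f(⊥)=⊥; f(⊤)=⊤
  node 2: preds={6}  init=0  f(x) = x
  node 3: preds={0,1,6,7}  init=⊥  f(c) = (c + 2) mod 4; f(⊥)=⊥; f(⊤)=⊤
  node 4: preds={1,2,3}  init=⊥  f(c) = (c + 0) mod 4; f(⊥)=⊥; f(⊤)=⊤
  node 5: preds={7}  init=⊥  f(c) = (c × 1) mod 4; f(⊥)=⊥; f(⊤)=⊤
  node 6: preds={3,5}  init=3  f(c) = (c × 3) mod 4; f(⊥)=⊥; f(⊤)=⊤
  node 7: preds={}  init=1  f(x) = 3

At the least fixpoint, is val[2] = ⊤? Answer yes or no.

Iteration log — 17 steps:
  step 1. node 0  ⊔preds=1  new=⊤  old=0  +wl: 
  step 2. node 1  ⊔preds=1  new=1  old=⊥  +wl: 0
  step 3. node 2  ⊔preds=3  new=⊤  old=0  +wl: 
  step 4. node 3  ⊔preds=⊤  new=⊤  old=⊥  +wl: 
  step 5. node 4  ⊔preds=⊤  new=⊤  old=⊥  +wl: 
  step 6. node 5  ⊔preds=1  new=1  old=⊥  +wl: 
  step 7. node 6  ⊔preds=⊤  new=⊤  old=3  +wl: 2,3
  step 8. node 7  ⊔preds=⊥  new=⊤  old=1  +wl: 1,5
  step 9. node 0  ⊔preds=⊤  new=⊤  stable
  step 10. node 2  ⊔preds=⊤  new=⊤  stable
  step 11. node 3  ⊔preds=⊤  new=⊤  stable
  step 12. node 1  ⊔preds=⊤  new=⊤  old=1  +wl: 0,3,4
  step 13. node 5  ⊔preds=⊤  new=⊤  old=1  +wl: 6
  step 14. node 0  ⊔preds=⊤  new=⊤  stable
  step 15. node 3  ⊔preds=⊤  new=⊤  stable
  step 16. node 4  ⊔preds=⊤  new=⊤  stable
  step 17. node 6  ⊔preds=⊤  new=⊤  stable

Least fixpoint reached:
  node 0: ⊤
  node 1: ⊤
  node 2: ⊤
  node 3: ⊤
  node 4: ⊤
  node 5: ⊤
  node 6: ⊤
  node 7: ⊤

yes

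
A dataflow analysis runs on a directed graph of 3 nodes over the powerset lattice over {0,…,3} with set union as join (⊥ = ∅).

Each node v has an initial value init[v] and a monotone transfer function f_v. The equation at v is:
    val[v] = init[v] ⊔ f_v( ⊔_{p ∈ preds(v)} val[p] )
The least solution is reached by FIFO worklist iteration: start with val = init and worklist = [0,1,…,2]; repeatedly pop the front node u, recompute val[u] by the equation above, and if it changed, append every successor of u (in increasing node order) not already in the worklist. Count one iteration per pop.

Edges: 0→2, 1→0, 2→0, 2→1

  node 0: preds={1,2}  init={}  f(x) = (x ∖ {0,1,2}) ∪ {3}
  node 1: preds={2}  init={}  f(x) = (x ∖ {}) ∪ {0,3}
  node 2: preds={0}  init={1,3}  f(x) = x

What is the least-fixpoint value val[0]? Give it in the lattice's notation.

Worklist (4 pops):
  #1 pop 0: in={1,3} → {3} (was {}); enqueue []
  #2 pop 1: in={1,3} → {0,1,3} (was {}); enqueue [0]
  #3 pop 2: in={3} → {1,3} (no change)
  #4 pop 0: in={0,1,3} → {3} (no change)

Fixpoint:
  val[0] = {3}
  val[1] = {0,1,3}
  val[2] = {1,3}

{3}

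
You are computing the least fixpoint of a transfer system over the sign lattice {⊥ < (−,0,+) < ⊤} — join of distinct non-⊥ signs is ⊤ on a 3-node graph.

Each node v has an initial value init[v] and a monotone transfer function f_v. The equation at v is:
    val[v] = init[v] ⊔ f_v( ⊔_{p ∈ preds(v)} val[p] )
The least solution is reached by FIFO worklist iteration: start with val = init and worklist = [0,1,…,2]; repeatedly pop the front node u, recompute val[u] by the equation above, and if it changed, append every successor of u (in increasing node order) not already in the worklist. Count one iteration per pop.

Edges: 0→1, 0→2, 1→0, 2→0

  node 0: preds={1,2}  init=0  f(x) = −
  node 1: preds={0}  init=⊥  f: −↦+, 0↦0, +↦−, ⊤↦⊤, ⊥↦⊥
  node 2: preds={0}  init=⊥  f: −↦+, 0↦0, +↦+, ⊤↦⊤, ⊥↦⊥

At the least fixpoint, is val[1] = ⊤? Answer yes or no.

Iteration log — 4 steps:
  step 1. node 0  ⊔preds=⊥  new=⊤  old=0  +wl: 
  step 2. node 1  ⊔preds=⊤  new=⊤  old=⊥  +wl: 0
  step 3. node 2  ⊔preds=⊤  new=⊤  old=⊥  +wl: 
  step 4. node 0  ⊔preds=⊤  new=⊤  stable

Least fixpoint reached:
  node 0: ⊤
  node 1: ⊤
  node 2: ⊤

yes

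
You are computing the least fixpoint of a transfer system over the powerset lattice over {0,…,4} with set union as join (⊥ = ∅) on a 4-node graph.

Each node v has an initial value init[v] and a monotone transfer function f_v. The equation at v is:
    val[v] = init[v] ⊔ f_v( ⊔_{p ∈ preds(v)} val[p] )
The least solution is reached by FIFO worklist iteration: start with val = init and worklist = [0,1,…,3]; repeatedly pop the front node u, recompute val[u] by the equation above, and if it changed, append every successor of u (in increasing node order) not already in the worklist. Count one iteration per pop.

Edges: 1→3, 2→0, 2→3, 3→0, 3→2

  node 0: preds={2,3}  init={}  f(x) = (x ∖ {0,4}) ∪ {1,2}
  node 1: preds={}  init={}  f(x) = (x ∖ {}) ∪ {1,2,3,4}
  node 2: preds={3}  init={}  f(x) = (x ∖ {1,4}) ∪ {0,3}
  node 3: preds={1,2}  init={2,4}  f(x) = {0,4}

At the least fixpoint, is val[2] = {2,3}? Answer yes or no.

Iteration log — 6 steps:
  step 1. node 0  ⊔preds={2,4}  new={1,2}  old={}  +wl: 
  step 2. node 1  ⊔preds={}  new={1,2,3,4}  old={}  +wl: 
  step 3. node 2  ⊔preds={2,4}  new={0,2,3}  old={}  +wl: 0
  step 4. node 3  ⊔preds={0,1,2,3,4}  new={0,2,4}  old={2,4}  +wl: 2
  step 5. node 0  ⊔preds={0,2,3,4}  new={1,2,3}  old={1,2}  +wl: 
  step 6. node 2  ⊔preds={0,2,4}  new={0,2,3}  stable

Least fixpoint reached:
  node 0: {1,2,3}
  node 1: {1,2,3,4}
  node 2: {0,2,3}
  node 3: {0,2,4}

no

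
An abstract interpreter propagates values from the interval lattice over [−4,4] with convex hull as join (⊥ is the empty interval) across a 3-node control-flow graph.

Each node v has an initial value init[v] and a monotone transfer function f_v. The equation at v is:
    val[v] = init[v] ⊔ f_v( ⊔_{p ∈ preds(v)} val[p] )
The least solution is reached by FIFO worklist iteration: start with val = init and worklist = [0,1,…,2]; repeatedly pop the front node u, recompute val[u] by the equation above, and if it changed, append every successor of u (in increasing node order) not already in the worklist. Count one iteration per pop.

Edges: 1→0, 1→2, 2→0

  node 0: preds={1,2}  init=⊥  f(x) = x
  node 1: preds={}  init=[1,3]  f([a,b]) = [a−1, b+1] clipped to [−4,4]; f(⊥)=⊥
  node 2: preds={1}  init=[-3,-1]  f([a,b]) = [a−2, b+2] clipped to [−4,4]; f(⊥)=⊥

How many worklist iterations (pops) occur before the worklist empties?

Iteration log — 4 steps:
  step 1. node 0  ⊔preds=[-3,3]  new=[-3,3]  old=⊥  +wl: 
  step 2. node 1  ⊔preds=⊥  new=[1,3]  stable
  step 3. node 2  ⊔preds=[1,3]  new=[-3,4]  old=[-3,-1]  +wl: 0
  step 4. node 0  ⊔preds=[-3,4]  new=[-3,4]  old=[-3,3]  +wl: 

Least fixpoint reached:
  node 0: [-3,4]
  node 1: [1,3]
  node 2: [-3,4]

4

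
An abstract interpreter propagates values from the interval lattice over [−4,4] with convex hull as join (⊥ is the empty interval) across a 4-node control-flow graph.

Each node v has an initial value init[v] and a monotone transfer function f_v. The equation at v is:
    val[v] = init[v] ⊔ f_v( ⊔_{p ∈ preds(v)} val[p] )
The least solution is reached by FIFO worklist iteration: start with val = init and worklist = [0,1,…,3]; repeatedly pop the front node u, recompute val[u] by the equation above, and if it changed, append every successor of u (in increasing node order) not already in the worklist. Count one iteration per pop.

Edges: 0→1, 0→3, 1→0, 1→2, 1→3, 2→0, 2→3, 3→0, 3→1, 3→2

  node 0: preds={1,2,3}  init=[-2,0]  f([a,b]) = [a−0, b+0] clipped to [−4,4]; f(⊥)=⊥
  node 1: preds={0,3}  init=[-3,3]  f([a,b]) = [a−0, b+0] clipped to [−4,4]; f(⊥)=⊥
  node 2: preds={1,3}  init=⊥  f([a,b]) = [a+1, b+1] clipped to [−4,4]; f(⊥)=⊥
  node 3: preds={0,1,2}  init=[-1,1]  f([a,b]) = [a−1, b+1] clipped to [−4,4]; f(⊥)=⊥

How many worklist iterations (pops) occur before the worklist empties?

Iteration log — 9 steps:
  step 1. node 0  ⊔preds=[-3,3]  new=[-3,3]  old=[-2,0]  +wl: 
  step 2. node 1  ⊔preds=[-3,3]  new=[-3,3]  stable
  step 3. node 2  ⊔preds=[-3,3]  new=[-2,4]  old=⊥  +wl: 0
  step 4. node 3  ⊔preds=[-3,4]  new=[-4,4]  old=[-1,1]  +wl: 1,2
  step 5. node 0  ⊔preds=[-4,4]  new=[-4,4]  old=[-3,3]  +wl: 3
  step 6. node 1  ⊔preds=[-4,4]  new=[-4,4]  old=[-3,3]  +wl: 0
  step 7. node 2  ⊔preds=[-4,4]  new=[-3,4]  old=[-2,4]  +wl: 
  step 8. node 3  ⊔preds=[-4,4]  new=[-4,4]  stable
  step 9. node 0  ⊔preds=[-4,4]  new=[-4,4]  stable

Least fixpoint reached:
  node 0: [-4,4]
  node 1: [-4,4]
  node 2: [-3,4]
  node 3: [-4,4]

9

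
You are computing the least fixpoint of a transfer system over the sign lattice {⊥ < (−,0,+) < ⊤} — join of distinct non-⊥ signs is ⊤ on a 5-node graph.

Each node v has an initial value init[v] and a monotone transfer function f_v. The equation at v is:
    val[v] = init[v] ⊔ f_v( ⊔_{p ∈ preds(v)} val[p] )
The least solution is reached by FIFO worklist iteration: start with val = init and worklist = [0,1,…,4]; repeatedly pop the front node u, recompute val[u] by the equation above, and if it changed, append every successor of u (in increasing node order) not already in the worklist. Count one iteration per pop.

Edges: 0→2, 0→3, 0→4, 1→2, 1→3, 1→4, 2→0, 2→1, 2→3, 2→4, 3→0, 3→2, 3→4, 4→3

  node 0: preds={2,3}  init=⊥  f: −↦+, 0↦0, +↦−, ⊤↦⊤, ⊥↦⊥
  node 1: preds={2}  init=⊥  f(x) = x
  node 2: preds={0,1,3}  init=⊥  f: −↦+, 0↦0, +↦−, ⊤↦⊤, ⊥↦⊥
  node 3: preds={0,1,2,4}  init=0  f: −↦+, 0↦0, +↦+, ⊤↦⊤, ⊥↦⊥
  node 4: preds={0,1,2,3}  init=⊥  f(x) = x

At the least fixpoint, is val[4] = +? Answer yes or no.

Worklist (10 pops):
  #1 pop 0: in=0 → 0 (was ⊥); enqueue []
  #2 pop 1: in=⊥ → ⊥ (no change)
  #3 pop 2: in=0 → 0 (was ⊥); enqueue [0,1]
  #4 pop 3: in=0 → 0 (no change)
  #5 pop 4: in=0 → 0 (was ⊥); enqueue [3]
  #6 pop 0: in=0 → 0 (no change)
  #7 pop 1: in=0 → 0 (was ⊥); enqueue [2,4]
  #8 pop 3: in=0 → 0 (no change)
  #9 pop 2: in=0 → 0 (no change)
  #10 pop 4: in=0 → 0 (no change)

Fixpoint:
  val[0] = 0
  val[1] = 0
  val[2] = 0
  val[3] = 0
  val[4] = 0

no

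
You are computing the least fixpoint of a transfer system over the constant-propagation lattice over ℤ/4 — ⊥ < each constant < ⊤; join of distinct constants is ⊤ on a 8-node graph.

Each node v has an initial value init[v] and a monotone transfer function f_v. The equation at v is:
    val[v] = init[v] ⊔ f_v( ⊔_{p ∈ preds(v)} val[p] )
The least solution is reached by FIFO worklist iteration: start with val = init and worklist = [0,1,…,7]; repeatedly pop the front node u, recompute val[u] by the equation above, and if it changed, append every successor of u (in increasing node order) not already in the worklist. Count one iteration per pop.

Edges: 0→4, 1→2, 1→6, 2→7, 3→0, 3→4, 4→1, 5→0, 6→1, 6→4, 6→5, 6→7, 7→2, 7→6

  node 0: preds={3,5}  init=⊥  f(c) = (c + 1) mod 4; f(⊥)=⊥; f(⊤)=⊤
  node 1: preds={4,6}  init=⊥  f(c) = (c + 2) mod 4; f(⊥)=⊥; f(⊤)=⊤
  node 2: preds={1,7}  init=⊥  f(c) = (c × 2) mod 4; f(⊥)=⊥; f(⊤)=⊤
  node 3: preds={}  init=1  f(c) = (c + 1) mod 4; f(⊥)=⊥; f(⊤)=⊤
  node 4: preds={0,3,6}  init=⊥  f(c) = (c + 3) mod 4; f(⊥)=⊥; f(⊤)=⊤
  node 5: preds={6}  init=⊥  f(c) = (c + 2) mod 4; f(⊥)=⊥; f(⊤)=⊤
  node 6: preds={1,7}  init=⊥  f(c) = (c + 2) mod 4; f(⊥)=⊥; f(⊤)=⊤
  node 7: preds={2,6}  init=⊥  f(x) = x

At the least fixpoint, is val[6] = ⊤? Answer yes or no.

Trace (19 dequeues):
  [1] u=0 | in 1 | out 2 | prev ⊥ | push {}
  [2] u=1 | in ⊥ | out ⊥ | ==
  [3] u=2 | in ⊥ | out ⊥ | ==
  [4] u=3 | in ⊥ | out 1 | ==
  [5] u=4 | in ⊤ | out ⊤ | prev ⊥ | push {1}
  [6] u=5 | in ⊥ | out ⊥ | ==
  [7] u=6 | in ⊥ | out ⊥ | ==
  [8] u=7 | in ⊥ | out ⊥ | ==
  [9] u=1 | in ⊤ | out ⊤ | prev ⊥ | push {2,6}
  [10] u=2 | in ⊤ | out ⊤ | prev ⊥ | push {7}
  [11] u=6 | in ⊤ | out ⊤ | prev ⊥ | push {1,4,5}
  [12] u=7 | in ⊤ | out ⊤ | prev ⊥ | push {2,6}
  [13] u=1 | in ⊤ | out ⊤ | ==
  [14] u=4 | in ⊤ | out ⊤ | ==
  [15] u=5 | in ⊤ | out ⊤ | prev ⊥ | push {0}
  [16] u=2 | in ⊤ | out ⊤ | ==
  [17] u=6 | in ⊤ | out ⊤ | ==
  [18] u=0 | in ⊤ | out ⊤ | prev 2 | push {4}
  [19] u=4 | in ⊤ | out ⊤ | ==

Converged values:
  [0] ⊤
  [1] ⊤
  [2] ⊤
  [3] 1
  [4] ⊤
  [5] ⊤
  [6] ⊤
  [7] ⊤

yes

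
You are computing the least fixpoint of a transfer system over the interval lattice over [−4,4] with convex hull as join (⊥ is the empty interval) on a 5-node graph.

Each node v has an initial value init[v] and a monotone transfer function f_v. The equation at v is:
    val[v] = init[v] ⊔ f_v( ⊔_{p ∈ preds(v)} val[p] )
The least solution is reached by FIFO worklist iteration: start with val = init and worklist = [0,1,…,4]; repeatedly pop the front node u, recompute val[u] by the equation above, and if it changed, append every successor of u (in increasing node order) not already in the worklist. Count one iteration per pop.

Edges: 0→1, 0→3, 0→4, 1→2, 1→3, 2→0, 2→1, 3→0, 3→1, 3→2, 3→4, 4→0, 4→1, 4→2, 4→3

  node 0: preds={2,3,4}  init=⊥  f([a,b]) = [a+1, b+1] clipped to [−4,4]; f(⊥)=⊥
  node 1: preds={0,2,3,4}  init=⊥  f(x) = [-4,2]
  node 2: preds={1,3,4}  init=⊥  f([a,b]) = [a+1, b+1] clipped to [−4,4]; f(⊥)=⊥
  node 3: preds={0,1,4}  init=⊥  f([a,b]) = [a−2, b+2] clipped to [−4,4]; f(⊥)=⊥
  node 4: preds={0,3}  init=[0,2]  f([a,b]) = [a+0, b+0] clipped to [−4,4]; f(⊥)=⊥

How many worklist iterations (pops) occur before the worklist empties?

12

Iteration log — 12 steps:
  step 1. node 0  ⊔preds=[0,2]  new=[1,3]  old=⊥  +wl: 
  step 2. node 1  ⊔preds=[0,3]  new=[-4,2]  old=⊥  +wl: 
  step 3. node 2  ⊔preds=[-4,2]  new=[-3,3]  old=⊥  +wl: 0,1
  step 4. node 3  ⊔preds=[-4,3]  new=[-4,4]  old=⊥  +wl: 2
  step 5. node 4  ⊔preds=[-4,4]  new=[-4,4]  old=[0,2]  +wl: 3
  step 6. node 0  ⊔preds=[-4,4]  new=[-3,4]  old=[1,3]  +wl: 4
  step 7. node 1  ⊔preds=[-4,4]  new=[-4,2]  stable
  step 8. node 2  ⊔preds=[-4,4]  new=[-3,4]  old=[-3,3]  +wl: 0,1
  step 9. node 3  ⊔preds=[-4,4]  new=[-4,4]  stable
  step 10. node 4  ⊔preds=[-4,4]  new=[-4,4]  stable
  step 11. node 0  ⊔preds=[-4,4]  new=[-3,4]  stable
  step 12. node 1  ⊔preds=[-4,4]  new=[-4,2]  stable

Least fixpoint reached:
  node 0: [-3,4]
  node 1: [-4,2]
  node 2: [-3,4]
  node 3: [-4,4]
  node 4: [-4,4]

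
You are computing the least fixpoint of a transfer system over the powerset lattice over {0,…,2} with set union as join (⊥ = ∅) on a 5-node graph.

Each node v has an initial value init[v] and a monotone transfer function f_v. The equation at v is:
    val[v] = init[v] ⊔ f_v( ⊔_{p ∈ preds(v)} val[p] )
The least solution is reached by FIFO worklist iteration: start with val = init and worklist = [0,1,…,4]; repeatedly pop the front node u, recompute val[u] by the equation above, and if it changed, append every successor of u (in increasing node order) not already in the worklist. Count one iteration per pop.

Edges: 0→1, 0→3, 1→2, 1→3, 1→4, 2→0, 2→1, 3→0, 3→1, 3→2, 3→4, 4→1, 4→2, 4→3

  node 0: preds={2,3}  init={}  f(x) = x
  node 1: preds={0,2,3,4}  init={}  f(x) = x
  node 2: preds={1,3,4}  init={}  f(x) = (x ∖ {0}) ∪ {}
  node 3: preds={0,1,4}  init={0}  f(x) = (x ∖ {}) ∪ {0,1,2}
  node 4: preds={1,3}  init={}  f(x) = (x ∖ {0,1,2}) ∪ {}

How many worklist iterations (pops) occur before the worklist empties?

Trace (12 dequeues):
  [1] u=0 | in {0} | out {0} | prev {} | push {}
  [2] u=1 | in {0} | out {0} | prev {} | push {}
  [3] u=2 | in {0} | out {} | ==
  [4] u=3 | in {0} | out {0,1,2} | prev {0} | push {0,1,2}
  [5] u=4 | in {0,1,2} | out {} | ==
  [6] u=0 | in {0,1,2} | out {0,1,2} | prev {0} | push {3}
  [7] u=1 | in {0,1,2} | out {0,1,2} | prev {0} | push {4}
  [8] u=2 | in {0,1,2} | out {1,2} | prev {} | push {0,1}
  [9] u=3 | in {0,1,2} | out {0,1,2} | ==
  [10] u=4 | in {0,1,2} | out {} | ==
  [11] u=0 | in {0,1,2} | out {0,1,2} | ==
  [12] u=1 | in {0,1,2} | out {0,1,2} | ==

Converged values:
  [0] {0,1,2}
  [1] {0,1,2}
  [2] {1,2}
  [3] {0,1,2}
  [4] {}

12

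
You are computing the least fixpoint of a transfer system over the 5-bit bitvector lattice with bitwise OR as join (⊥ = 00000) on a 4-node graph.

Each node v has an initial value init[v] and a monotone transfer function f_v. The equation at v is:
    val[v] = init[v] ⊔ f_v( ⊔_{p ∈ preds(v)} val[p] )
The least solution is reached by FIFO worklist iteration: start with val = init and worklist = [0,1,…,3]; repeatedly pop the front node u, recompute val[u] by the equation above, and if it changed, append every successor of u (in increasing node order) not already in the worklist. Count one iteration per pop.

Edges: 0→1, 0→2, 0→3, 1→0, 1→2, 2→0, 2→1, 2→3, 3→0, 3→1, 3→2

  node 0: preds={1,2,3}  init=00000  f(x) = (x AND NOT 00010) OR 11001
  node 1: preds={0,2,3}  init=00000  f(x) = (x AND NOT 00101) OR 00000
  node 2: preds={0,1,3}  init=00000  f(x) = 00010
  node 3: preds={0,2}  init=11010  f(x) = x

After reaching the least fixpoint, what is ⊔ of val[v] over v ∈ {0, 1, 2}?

Worklist (7 pops):
  #1 pop 0: in=11010 → 11001 (was 00000); enqueue []
  #2 pop 1: in=11011 → 11010 (was 00000); enqueue [0]
  #3 pop 2: in=11011 → 00010 (was 00000); enqueue [1]
  #4 pop 3: in=11011 → 11011 (was 11010); enqueue [2]
  #5 pop 0: in=11011 → 11001 (no change)
  #6 pop 1: in=11011 → 11010 (no change)
  #7 pop 2: in=11011 → 00010 (no change)

Fixpoint:
  val[0] = 11001
  val[1] = 11010
  val[2] = 00010
  val[3] = 11011

11011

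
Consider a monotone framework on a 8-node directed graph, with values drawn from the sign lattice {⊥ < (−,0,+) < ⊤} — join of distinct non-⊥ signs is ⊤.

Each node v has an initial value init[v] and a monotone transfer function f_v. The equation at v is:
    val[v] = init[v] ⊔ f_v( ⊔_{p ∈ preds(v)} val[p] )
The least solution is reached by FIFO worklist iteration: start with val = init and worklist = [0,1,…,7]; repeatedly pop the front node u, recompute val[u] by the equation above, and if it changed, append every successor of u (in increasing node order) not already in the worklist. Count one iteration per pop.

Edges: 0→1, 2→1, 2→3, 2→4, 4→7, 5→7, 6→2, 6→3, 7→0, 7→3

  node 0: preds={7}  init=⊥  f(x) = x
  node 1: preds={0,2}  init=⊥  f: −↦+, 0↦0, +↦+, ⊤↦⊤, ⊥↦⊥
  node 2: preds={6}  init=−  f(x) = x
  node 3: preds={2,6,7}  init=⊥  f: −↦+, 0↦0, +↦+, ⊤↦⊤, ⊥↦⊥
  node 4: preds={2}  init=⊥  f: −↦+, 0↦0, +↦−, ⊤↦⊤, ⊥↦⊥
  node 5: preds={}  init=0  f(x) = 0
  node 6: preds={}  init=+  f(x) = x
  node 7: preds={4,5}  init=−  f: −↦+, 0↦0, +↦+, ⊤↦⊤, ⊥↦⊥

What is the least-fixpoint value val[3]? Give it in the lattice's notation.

⊤

Trace (12 dequeues):
  [1] u=0 | in − | out − | prev ⊥ | push {}
  [2] u=1 | in − | out + | prev ⊥ | push {}
  [3] u=2 | in + | out ⊤ | prev − | push {1}
  [4] u=3 | in ⊤ | out ⊤ | prev ⊥ | push {}
  [5] u=4 | in ⊤ | out ⊤ | prev ⊥ | push {}
  [6] u=5 | in ⊥ | out 0 | ==
  [7] u=6 | in ⊥ | out + | ==
  [8] u=7 | in ⊤ | out ⊤ | prev − | push {0,3}
  [9] u=1 | in ⊤ | out ⊤ | prev + | push {}
  [10] u=0 | in ⊤ | out ⊤ | prev − | push {1}
  [11] u=3 | in ⊤ | out ⊤ | ==
  [12] u=1 | in ⊤ | out ⊤ | ==

Converged values:
  [0] ⊤
  [1] ⊤
  [2] ⊤
  [3] ⊤
  [4] ⊤
  [5] 0
  [6] +
  [7] ⊤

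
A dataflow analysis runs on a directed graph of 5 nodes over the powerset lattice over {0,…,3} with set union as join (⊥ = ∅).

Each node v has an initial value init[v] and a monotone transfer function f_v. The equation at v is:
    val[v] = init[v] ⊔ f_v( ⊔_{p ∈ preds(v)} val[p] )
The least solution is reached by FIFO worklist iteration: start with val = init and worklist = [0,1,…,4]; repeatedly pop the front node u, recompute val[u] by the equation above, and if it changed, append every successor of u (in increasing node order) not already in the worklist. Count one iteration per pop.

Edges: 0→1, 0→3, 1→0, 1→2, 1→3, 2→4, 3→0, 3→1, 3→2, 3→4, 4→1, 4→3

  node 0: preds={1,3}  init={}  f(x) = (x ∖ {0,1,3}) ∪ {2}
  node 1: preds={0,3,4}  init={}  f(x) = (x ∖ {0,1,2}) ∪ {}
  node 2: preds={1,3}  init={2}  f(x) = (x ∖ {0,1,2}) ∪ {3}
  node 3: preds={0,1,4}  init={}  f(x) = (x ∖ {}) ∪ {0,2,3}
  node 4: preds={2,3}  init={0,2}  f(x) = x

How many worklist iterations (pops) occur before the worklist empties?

10

Iteration log — 10 steps:
  step 1. node 0  ⊔preds={}  new={2}  old={}  +wl: 
  step 2. node 1  ⊔preds={0,2}  new={}  stable
  step 3. node 2  ⊔preds={}  new={2,3}  old={2}  +wl: 
  step 4. node 3  ⊔preds={0,2}  new={0,2,3}  old={}  +wl: 0,1,2
  step 5. node 4  ⊔preds={0,2,3}  new={0,2,3}  old={0,2}  +wl: 3
  step 6. node 0  ⊔preds={0,2,3}  new={2}  stable
  step 7. node 1  ⊔preds={0,2,3}  new={3}  old={}  +wl: 0
  step 8. node 2  ⊔preds={0,2,3}  new={2,3}  stable
  step 9. node 3  ⊔preds={0,2,3}  new={0,2,3}  stable
  step 10. node 0  ⊔preds={0,2,3}  new={2}  stable

Least fixpoint reached:
  node 0: {2}
  node 1: {3}
  node 2: {2,3}
  node 3: {0,2,3}
  node 4: {0,2,3}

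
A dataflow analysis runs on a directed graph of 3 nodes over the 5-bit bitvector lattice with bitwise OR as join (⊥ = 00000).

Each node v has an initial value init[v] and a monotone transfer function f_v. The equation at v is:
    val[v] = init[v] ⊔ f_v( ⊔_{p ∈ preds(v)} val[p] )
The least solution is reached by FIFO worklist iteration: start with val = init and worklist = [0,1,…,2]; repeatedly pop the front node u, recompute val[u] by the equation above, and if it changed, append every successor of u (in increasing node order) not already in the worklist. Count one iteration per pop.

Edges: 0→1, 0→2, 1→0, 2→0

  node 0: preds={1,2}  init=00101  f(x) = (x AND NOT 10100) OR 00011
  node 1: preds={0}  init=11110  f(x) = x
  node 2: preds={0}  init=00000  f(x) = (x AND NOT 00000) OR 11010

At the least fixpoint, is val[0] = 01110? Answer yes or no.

no

Trace (4 dequeues):
  [1] u=0 | in 11110 | out 01111 | prev 00101 | push {}
  [2] u=1 | in 01111 | out 11111 | prev 11110 | push {0}
  [3] u=2 | in 01111 | out 11111 | prev 00000 | push {}
  [4] u=0 | in 11111 | out 01111 | ==

Converged values:
  [0] 01111
  [1] 11111
  [2] 11111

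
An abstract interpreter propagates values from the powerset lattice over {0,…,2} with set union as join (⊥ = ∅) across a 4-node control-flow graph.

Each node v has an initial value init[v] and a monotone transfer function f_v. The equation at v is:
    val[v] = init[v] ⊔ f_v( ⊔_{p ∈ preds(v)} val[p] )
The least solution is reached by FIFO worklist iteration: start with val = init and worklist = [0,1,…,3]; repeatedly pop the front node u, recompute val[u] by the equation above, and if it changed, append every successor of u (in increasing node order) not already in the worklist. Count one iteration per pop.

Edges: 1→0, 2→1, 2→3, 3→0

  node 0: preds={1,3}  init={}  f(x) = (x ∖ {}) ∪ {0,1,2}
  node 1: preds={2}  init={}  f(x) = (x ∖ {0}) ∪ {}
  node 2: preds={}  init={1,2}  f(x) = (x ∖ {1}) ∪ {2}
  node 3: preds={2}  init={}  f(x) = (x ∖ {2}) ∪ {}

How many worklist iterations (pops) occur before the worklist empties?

5

Iteration log — 5 steps:
  step 1. node 0  ⊔preds={}  new={0,1,2}  old={}  +wl: 
  step 2. node 1  ⊔preds={1,2}  new={1,2}  old={}  +wl: 0
  step 3. node 2  ⊔preds={}  new={1,2}  stable
  step 4. node 3  ⊔preds={1,2}  new={1}  old={}  +wl: 
  step 5. node 0  ⊔preds={1,2}  new={0,1,2}  stable

Least fixpoint reached:
  node 0: {0,1,2}
  node 1: {1,2}
  node 2: {1,2}
  node 3: {1}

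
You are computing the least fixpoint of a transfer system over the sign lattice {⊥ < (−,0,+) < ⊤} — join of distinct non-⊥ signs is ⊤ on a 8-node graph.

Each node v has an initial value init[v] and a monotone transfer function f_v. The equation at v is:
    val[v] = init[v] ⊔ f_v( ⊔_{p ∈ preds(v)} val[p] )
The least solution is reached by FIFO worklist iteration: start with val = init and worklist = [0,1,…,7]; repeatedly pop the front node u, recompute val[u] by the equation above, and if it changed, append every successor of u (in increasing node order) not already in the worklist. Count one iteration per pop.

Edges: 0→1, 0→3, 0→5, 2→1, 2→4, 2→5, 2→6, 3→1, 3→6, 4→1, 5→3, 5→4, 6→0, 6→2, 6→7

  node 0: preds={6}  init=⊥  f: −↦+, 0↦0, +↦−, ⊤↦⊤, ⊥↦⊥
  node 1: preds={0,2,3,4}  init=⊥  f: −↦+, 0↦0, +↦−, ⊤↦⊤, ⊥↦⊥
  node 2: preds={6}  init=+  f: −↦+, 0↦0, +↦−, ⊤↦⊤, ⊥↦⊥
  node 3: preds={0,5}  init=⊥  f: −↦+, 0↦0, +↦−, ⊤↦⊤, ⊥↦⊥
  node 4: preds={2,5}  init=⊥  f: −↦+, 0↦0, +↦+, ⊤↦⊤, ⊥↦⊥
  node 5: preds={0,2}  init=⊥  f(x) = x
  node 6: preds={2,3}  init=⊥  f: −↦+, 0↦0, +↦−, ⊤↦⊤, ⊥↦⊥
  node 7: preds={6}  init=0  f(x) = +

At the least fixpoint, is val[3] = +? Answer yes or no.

no

Worklist (27 pops):
  #1 pop 0: in=⊥ → ⊥ (no change)
  #2 pop 1: in=+ → − (was ⊥); enqueue []
  #3 pop 2: in=⊥ → + (no change)
  #4 pop 3: in=⊥ → ⊥ (no change)
  #5 pop 4: in=+ → + (was ⊥); enqueue [1]
  #6 pop 5: in=+ → + (was ⊥); enqueue [3,4]
  #7 pop 6: in=+ → − (was ⊥); enqueue [0,2]
  #8 pop 7: in=− → ⊤ (was 0); enqueue []
  #9 pop 1: in=+ → − (no change)
  #10 pop 3: in=+ → − (was ⊥); enqueue [1,6]
  #11 pop 4: in=+ → + (no change)
  #12 pop 0: in=− → + (was ⊥); enqueue [3,5]
  #13 pop 2: in=− → + (no change)
  #14 pop 1: in=⊤ → ⊤ (was −); enqueue []
  #15 pop 6: in=⊤ → ⊤ (was −); enqueue [0,2,7]
  #16 pop 3: in=+ → − (no change)
  #17 pop 5: in=+ → + (no change)
  #18 pop 0: in=⊤ → ⊤ (was +); enqueue [1,3,5]
  #19 pop 2: in=⊤ → ⊤ (was +); enqueue [4,6]
  #20 pop 7: in=⊤ → ⊤ (no change)
  #21 pop 1: in=⊤ → ⊤ (no change)
  #22 pop 3: in=⊤ → ⊤ (was −); enqueue [1]
  #23 pop 5: in=⊤ → ⊤ (was +); enqueue [3]
  #24 pop 4: in=⊤ → ⊤ (was +); enqueue []
  #25 pop 6: in=⊤ → ⊤ (no change)
  #26 pop 1: in=⊤ → ⊤ (no change)
  #27 pop 3: in=⊤ → ⊤ (no change)

Fixpoint:
  val[0] = ⊤
  val[1] = ⊤
  val[2] = ⊤
  val[3] = ⊤
  val[4] = ⊤
  val[5] = ⊤
  val[6] = ⊤
  val[7] = ⊤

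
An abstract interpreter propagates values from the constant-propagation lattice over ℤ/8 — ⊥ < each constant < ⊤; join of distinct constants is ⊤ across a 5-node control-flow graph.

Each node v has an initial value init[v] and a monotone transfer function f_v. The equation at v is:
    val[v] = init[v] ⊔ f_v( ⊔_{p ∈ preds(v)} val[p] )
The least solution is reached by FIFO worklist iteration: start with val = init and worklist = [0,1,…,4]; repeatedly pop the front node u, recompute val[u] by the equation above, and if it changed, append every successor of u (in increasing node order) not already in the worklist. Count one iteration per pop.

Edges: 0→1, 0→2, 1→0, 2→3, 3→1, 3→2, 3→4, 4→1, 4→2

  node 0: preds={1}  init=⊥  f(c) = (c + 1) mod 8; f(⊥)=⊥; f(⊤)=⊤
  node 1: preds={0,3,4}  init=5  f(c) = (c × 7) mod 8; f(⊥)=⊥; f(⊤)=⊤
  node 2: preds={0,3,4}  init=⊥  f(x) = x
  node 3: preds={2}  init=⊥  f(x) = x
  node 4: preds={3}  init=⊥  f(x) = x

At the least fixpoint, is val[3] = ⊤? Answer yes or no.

Trace (14 dequeues):
  [1] u=0 | in 5 | out 6 | prev ⊥ | push {}
  [2] u=1 | in 6 | out ⊤ | prev 5 | push {0}
  [3] u=2 | in 6 | out 6 | prev ⊥ | push {}
  [4] u=3 | in 6 | out 6 | prev ⊥ | push {1,2}
  [5] u=4 | in 6 | out 6 | prev ⊥ | push {}
  [6] u=0 | in ⊤ | out ⊤ | prev 6 | push {}
  [7] u=1 | in ⊤ | out ⊤ | ==
  [8] u=2 | in ⊤ | out ⊤ | prev 6 | push {3}
  [9] u=3 | in ⊤ | out ⊤ | prev 6 | push {1,2,4}
  [10] u=1 | in ⊤ | out ⊤ | ==
  [11] u=2 | in ⊤ | out ⊤ | ==
  [12] u=4 | in ⊤ | out ⊤ | prev 6 | push {1,2}
  [13] u=1 | in ⊤ | out ⊤ | ==
  [14] u=2 | in ⊤ | out ⊤ | ==

Converged values:
  [0] ⊤
  [1] ⊤
  [2] ⊤
  [3] ⊤
  [4] ⊤

yes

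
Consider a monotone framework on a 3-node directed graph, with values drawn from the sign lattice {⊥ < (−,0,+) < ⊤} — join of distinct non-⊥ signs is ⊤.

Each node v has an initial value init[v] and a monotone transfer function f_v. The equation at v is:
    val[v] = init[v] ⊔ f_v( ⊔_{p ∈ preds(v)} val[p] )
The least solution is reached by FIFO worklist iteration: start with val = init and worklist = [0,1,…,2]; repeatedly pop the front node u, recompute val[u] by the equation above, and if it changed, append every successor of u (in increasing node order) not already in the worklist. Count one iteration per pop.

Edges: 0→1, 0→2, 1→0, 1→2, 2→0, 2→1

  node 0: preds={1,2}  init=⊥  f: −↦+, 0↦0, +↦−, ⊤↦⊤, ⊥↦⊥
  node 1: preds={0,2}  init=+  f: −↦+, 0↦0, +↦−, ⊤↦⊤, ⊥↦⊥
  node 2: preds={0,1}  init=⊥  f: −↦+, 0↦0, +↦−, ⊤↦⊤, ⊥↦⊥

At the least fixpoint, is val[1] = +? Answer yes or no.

Worklist (7 pops):
  #1 pop 0: in=+ → − (was ⊥); enqueue []
  #2 pop 1: in=− → + (no change)
  #3 pop 2: in=⊤ → ⊤ (was ⊥); enqueue [0,1]
  #4 pop 0: in=⊤ → ⊤ (was −); enqueue [2]
  #5 pop 1: in=⊤ → ⊤ (was +); enqueue [0]
  #6 pop 2: in=⊤ → ⊤ (no change)
  #7 pop 0: in=⊤ → ⊤ (no change)

Fixpoint:
  val[0] = ⊤
  val[1] = ⊤
  val[2] = ⊤

no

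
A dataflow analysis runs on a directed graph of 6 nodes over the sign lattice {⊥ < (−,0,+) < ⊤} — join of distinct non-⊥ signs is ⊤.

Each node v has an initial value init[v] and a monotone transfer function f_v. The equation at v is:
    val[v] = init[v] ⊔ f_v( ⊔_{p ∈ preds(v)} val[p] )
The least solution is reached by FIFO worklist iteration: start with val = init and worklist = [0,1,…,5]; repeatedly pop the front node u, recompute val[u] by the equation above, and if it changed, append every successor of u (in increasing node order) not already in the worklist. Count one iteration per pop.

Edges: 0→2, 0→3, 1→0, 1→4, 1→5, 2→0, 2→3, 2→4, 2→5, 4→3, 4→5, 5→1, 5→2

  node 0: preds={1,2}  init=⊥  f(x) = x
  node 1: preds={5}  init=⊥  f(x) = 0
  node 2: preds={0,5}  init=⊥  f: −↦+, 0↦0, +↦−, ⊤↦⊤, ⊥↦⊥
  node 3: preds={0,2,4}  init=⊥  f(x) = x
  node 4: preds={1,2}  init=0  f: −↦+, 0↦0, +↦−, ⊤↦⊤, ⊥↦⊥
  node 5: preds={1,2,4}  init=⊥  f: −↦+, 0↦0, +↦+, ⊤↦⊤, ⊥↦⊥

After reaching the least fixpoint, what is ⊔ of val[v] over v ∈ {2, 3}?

0

Iteration log — 13 steps:
  step 1. node 0  ⊔preds=⊥  new=⊥  stable
  step 2. node 1  ⊔preds=⊥  new=0  old=⊥  +wl: 0
  step 3. node 2  ⊔preds=⊥  new=⊥  stable
  step 4. node 3  ⊔preds=0  new=0  old=⊥  +wl: 
  step 5. node 4  ⊔preds=0  new=0  stable
  step 6. node 5  ⊔preds=0  new=0  old=⊥  +wl: 1,2
  step 7. node 0  ⊔preds=0  new=0  old=⊥  +wl: 3
  step 8. node 1  ⊔preds=0  new=0  stable
  step 9. node 2  ⊔preds=0  new=0  old=⊥  +wl: 0,4,5
  step 10. node 3  ⊔preds=0  new=0  stable
  step 11. node 0  ⊔preds=0  new=0  stable
  step 12. node 4  ⊔preds=0  new=0  stable
  step 13. node 5  ⊔preds=0  new=0  stable

Least fixpoint reached:
  node 0: 0
  node 1: 0
  node 2: 0
  node 3: 0
  node 4: 0
  node 5: 0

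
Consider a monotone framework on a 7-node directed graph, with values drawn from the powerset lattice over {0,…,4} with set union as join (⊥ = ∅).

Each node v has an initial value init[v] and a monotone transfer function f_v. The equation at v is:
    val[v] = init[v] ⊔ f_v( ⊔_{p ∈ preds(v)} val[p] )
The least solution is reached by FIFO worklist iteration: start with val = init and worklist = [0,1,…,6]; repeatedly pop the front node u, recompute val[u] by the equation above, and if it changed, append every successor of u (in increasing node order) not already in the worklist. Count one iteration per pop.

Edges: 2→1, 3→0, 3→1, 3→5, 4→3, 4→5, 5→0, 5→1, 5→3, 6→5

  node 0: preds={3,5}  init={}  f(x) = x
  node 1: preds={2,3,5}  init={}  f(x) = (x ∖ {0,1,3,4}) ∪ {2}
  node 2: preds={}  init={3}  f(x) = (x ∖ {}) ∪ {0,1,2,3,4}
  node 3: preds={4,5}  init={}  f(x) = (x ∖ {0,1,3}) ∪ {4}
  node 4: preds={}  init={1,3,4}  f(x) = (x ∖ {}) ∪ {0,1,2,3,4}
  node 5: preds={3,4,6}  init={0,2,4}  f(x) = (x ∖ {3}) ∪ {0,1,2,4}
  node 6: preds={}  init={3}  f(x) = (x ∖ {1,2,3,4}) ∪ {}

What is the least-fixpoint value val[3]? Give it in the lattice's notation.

{2,4}

Trace (10 dequeues):
  [1] u=0 | in {0,2,4} | out {0,2,4} | prev {} | push {}
  [2] u=1 | in {0,2,3,4} | out {2} | prev {} | push {}
  [3] u=2 | in {} | out {0,1,2,3,4} | prev {3} | push {1}
  [4] u=3 | in {0,1,2,3,4} | out {2,4} | prev {} | push {0}
  [5] u=4 | in {} | out {0,1,2,3,4} | prev {1,3,4} | push {3}
  [6] u=5 | in {0,1,2,3,4} | out {0,1,2,4} | prev {0,2,4} | push {}
  [7] u=6 | in {} | out {3} | ==
  [8] u=1 | in {0,1,2,3,4} | out {2} | ==
  [9] u=0 | in {0,1,2,4} | out {0,1,2,4} | prev {0,2,4} | push {}
  [10] u=3 | in {0,1,2,3,4} | out {2,4} | ==

Converged values:
  [0] {0,1,2,4}
  [1] {2}
  [2] {0,1,2,3,4}
  [3] {2,4}
  [4] {0,1,2,3,4}
  [5] {0,1,2,4}
  [6] {3}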